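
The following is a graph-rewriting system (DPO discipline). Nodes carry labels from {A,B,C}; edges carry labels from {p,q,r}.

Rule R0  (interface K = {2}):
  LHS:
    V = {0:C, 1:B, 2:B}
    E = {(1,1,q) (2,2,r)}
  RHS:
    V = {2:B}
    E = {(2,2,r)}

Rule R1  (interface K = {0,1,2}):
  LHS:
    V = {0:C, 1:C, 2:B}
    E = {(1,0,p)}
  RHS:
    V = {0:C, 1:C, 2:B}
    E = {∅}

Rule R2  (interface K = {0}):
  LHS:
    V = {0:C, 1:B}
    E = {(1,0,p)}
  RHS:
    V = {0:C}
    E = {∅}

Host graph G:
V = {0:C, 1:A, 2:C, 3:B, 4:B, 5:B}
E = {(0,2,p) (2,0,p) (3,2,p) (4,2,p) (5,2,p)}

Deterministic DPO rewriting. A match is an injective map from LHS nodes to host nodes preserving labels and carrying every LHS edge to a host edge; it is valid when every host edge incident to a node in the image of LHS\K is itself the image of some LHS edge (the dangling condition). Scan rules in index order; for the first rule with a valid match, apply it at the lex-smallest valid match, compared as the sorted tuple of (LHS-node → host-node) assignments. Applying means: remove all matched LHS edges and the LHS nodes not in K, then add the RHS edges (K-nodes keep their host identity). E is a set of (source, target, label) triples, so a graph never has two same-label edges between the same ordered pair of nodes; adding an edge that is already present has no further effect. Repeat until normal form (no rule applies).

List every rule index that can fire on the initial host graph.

Answer: [R1,R2]

Rewrite trace:
R0: no valid match — LHS pattern not found
R1: 6 valid matches — {0↦0, 1↦2, 2↦3}, {0↦0, 1↦2, 2↦4}, {0↦0, 1↦2, 2↦5} (+3 more)
R2: 3 valid matches — {0↦2, 1↦3}, {0↦2, 1↦4}, {0↦2, 1↦5}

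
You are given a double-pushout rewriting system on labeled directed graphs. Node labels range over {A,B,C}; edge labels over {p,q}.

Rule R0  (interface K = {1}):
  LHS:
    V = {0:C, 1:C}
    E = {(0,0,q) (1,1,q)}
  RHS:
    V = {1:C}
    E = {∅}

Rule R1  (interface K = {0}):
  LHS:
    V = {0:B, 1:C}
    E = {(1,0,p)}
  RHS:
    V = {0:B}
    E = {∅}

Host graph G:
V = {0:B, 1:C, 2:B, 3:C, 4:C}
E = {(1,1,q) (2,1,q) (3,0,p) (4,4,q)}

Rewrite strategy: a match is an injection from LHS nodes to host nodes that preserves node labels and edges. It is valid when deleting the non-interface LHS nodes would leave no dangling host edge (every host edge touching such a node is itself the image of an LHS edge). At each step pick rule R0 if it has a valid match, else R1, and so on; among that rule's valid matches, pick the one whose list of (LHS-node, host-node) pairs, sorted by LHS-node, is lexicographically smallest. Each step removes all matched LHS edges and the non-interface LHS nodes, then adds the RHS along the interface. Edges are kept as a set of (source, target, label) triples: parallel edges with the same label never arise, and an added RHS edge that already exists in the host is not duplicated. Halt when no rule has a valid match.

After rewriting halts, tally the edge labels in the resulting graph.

start.  V:5 E:4  edges: 1-q->1 2-q->1 3-p->0 4-q->4
1. fire R0 via {0↦4, 1↦1}  →  V:4 E:2  edges: 2-q->1 3-p->0
2. fire R1 via {0↦0, 1↦3}  →  V:3 E:1  edges: 2-q->1
normal form: no rule applies after step 2
NF edges: [(2, 1, 'q')]

Answer: q:1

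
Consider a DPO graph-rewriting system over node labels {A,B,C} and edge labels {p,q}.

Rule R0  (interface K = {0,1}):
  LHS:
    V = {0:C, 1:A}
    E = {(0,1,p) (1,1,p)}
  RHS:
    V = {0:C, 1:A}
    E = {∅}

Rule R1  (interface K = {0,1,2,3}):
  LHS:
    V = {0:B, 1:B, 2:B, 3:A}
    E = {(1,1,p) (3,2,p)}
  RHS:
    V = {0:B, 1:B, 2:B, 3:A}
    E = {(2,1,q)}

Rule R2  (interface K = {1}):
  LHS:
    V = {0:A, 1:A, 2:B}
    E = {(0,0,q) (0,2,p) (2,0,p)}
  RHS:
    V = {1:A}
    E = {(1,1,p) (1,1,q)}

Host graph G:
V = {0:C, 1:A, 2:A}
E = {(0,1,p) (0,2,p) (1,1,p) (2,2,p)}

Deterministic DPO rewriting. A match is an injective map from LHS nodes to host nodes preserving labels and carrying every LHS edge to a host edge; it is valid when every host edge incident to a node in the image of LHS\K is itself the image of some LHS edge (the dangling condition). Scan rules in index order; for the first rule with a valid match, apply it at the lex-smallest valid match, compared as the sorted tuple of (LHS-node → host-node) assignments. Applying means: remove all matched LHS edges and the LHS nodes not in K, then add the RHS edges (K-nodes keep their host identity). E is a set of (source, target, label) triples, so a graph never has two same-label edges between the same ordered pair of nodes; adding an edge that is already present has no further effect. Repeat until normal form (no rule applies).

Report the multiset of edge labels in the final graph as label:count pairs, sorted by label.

Answer: (no edges)

Steps:
initial: |V|=3 |E|=4  E = 0-p->1 0-p->2 1-p->1 2-p->2
step 1: apply R0 at {0↦0, 1↦1}  → |V|=3 |E|=2  E = 0-p->2 2-p->2
step 2: apply R0 at {0↦0, 1↦2}  → |V|=3 |E|=0  E = ∅
normal form: no rule applies after step 2
NF edges: []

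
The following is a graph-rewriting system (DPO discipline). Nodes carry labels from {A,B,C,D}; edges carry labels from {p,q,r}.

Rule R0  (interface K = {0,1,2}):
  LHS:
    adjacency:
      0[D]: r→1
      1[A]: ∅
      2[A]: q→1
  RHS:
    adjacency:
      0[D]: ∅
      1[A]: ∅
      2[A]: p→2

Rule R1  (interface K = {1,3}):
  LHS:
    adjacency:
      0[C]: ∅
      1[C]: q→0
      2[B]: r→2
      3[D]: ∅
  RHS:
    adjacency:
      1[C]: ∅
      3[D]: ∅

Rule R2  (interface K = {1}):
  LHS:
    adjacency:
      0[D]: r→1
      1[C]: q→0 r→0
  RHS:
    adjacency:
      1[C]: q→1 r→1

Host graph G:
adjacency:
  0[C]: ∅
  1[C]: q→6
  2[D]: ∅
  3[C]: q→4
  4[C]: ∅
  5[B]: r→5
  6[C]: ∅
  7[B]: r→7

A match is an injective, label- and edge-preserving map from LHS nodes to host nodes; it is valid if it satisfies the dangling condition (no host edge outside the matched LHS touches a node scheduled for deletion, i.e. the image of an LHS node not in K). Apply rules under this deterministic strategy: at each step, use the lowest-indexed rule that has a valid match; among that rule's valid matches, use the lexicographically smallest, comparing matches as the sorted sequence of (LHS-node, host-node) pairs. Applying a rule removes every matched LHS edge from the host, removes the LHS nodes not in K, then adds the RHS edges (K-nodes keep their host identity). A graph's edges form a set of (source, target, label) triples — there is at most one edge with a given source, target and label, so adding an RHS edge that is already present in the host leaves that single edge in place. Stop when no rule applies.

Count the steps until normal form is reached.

[0] host  ⇒  8 nodes, 4 edges  {1-q->6 3-q->4 5-r->5 7-r->7}
[1] R1 @ {0↦4, 1↦3, 2↦5, 3↦2}  ⇒  6 nodes, 2 edges  {1-q->6 7-r->7}
[2] R1 @ {0↦6, 1↦1, 2↦7, 3↦2}  ⇒  4 nodes, 0 edges  {∅}
normal form: no rule applies after step 2

Answer: 2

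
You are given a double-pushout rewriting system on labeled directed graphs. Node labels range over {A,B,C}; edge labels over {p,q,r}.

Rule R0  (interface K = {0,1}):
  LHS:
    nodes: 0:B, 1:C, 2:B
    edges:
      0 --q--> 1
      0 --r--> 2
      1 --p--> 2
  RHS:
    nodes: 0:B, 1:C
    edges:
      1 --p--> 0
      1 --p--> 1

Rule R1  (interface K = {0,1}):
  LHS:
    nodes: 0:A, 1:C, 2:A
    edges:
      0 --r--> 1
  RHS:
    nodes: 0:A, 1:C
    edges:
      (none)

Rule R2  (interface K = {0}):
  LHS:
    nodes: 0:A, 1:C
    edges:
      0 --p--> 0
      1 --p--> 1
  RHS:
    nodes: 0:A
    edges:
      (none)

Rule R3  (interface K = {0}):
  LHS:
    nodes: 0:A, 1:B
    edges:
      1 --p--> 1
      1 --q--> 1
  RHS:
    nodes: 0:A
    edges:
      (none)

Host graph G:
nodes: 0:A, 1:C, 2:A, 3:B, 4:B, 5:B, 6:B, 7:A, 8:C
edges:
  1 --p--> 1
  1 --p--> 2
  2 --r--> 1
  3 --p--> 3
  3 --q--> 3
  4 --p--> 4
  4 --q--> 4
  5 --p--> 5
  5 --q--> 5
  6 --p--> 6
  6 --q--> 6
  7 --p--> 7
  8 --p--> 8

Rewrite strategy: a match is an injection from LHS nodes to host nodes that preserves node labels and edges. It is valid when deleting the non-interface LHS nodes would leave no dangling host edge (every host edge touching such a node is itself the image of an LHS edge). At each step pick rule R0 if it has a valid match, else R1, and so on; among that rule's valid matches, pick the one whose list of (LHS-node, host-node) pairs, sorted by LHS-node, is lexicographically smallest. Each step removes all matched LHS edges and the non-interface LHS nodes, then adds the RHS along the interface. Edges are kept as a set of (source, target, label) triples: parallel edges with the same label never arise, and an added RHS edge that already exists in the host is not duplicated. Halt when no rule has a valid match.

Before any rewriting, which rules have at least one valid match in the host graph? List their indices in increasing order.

Answer: [R1,R2,R3]

Derivation:
R0: no valid match — LHS pattern not found
R1: 1 valid match — {0↦2, 1↦1, 2↦0}
R2: 1 valid match — {0↦7, 1↦8}
R3: 12 valid matches — {0↦0, 1↦3}, {0↦0, 1↦4}, {0↦0, 1↦5} (+9 more)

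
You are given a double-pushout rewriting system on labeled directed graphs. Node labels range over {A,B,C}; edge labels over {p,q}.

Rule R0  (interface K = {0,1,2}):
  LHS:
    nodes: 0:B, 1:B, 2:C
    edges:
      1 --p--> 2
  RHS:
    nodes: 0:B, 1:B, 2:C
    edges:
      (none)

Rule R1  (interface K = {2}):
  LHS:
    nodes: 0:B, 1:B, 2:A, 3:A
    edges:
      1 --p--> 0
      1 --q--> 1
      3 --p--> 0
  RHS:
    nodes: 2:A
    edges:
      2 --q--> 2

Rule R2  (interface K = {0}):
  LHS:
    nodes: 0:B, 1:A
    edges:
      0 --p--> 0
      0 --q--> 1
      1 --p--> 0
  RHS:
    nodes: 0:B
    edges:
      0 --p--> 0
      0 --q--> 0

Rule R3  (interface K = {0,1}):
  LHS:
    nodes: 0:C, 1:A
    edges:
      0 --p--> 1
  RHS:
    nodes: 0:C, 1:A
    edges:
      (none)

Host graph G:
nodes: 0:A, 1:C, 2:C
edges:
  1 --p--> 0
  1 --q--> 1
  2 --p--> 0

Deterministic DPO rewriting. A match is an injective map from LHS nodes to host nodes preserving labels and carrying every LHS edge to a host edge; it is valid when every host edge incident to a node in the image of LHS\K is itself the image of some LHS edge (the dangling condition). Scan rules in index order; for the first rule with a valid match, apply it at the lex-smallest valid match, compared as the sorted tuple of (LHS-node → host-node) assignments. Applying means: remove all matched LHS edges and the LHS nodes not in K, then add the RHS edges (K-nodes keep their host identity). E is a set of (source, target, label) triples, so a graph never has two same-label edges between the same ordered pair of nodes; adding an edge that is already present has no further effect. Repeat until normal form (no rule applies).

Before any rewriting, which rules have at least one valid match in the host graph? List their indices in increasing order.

Answer: [R3]

Steps:
R0: no valid match — LHS pattern not found
R1: no valid match — LHS pattern not found
R2: no valid match — LHS pattern not found
R3: 2 valid matches — {0↦1, 1↦0}, {0↦2, 1↦0}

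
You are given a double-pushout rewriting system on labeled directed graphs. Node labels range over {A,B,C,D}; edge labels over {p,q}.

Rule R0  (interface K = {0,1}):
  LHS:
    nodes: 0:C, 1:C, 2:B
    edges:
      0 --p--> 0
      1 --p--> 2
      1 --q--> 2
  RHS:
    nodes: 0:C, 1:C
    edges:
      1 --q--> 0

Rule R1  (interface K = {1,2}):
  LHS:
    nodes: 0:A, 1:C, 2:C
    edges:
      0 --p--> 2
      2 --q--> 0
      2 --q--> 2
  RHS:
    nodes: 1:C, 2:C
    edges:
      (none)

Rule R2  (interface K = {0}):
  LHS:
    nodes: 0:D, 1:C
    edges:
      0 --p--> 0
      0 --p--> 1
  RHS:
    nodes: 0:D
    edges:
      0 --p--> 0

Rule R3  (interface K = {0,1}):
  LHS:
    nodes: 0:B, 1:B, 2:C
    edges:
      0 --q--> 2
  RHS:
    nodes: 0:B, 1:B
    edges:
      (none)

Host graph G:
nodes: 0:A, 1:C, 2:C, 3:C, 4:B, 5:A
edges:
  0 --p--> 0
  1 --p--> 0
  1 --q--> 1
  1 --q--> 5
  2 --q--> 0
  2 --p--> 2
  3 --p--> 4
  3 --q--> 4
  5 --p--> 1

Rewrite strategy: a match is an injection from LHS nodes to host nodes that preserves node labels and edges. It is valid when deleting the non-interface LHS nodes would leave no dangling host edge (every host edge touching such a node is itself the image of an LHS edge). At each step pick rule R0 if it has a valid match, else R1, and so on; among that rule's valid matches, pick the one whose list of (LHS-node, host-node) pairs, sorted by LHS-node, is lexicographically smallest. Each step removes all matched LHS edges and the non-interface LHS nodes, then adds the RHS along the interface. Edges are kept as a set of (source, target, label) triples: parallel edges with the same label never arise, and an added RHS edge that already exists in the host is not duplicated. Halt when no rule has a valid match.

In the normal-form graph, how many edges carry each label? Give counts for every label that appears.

Answer: p:2 q:2

Derivation:
initial: |V|=6 |E|=9  E = 0-p->0 1-p->0 1-q->1 1-q->5 2-q->0 2-p->2 3-p->4 3-q->4 5-p->1
step 1: apply R0 at {0↦2, 1↦3, 2↦4}  → |V|=5 |E|=7  E = 0-p->0 1-p->0 1-q->1 1-q->5 2-q->0 3-q->2 5-p->1
step 2: apply R1 at {0↦5, 1↦2, 2↦1}  → |V|=4 |E|=4  E = 0-p->0 1-p->0 2-q->0 3-q->2
normal form: no rule applies after step 2
NF edges: [(0, 0, 'p'), (1, 0, 'p'), (2, 0, 'q'), (3, 2, 'q')]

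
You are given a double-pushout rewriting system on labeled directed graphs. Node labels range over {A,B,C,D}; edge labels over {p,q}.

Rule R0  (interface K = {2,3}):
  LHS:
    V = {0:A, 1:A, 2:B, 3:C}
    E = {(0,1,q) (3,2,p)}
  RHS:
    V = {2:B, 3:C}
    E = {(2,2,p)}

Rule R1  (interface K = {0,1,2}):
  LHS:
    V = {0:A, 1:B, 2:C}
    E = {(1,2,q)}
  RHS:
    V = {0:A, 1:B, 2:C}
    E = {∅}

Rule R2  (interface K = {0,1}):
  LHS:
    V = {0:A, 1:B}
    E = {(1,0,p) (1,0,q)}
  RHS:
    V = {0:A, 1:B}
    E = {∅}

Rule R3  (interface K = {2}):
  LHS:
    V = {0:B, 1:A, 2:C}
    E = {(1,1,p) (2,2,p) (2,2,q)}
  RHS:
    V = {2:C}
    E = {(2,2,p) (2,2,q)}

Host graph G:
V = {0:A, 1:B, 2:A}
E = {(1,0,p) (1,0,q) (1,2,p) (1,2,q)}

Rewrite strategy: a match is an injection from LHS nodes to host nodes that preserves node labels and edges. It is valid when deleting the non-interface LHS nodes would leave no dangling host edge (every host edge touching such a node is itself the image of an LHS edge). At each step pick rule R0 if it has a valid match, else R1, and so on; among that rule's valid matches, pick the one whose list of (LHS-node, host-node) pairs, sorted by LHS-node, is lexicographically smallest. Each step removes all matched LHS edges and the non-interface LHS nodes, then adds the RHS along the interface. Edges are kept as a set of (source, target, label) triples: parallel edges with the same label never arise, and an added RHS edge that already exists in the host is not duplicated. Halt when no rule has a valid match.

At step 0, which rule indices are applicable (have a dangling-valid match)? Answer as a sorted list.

R0: no valid match — LHS pattern not found
R1: no valid match — LHS pattern not found
R2: 2 valid matches — {0↦0, 1↦1}, {0↦2, 1↦1}
R3: no valid match — LHS pattern not found

Answer: [R2]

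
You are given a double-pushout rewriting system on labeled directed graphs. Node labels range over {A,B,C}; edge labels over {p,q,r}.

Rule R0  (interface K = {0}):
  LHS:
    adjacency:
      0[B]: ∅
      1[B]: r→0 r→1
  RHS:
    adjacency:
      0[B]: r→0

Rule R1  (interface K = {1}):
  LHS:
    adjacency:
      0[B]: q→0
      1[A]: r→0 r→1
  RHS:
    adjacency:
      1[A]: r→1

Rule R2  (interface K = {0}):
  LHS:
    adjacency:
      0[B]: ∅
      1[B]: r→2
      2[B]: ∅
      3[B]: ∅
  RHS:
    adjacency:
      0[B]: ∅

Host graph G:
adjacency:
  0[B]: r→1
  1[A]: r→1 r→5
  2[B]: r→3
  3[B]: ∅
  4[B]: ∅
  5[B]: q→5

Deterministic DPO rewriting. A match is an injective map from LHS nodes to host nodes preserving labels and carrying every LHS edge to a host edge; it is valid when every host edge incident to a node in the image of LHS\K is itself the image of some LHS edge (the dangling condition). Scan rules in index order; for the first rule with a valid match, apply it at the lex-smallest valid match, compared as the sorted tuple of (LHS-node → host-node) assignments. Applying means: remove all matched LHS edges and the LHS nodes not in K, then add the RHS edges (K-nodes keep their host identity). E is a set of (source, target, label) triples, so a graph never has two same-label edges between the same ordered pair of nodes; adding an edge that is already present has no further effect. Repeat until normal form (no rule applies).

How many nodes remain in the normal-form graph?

start.  V:6 E:5  edges: 0-r->1 1-r->1 1-r->5 2-r->3 5-q->5
1. fire R1 via {0↦5, 1↦1}  →  V:5 E:3  edges: 0-r->1 1-r->1 2-r->3
2. fire R2 via {0↦0, 1↦2, 2↦3, 3↦4}  →  V:2 E:2  edges: 0-r->1 1-r->1
final graph: no rule applies after step 2
NF nodes: {0:B, 1:A}

Answer: 2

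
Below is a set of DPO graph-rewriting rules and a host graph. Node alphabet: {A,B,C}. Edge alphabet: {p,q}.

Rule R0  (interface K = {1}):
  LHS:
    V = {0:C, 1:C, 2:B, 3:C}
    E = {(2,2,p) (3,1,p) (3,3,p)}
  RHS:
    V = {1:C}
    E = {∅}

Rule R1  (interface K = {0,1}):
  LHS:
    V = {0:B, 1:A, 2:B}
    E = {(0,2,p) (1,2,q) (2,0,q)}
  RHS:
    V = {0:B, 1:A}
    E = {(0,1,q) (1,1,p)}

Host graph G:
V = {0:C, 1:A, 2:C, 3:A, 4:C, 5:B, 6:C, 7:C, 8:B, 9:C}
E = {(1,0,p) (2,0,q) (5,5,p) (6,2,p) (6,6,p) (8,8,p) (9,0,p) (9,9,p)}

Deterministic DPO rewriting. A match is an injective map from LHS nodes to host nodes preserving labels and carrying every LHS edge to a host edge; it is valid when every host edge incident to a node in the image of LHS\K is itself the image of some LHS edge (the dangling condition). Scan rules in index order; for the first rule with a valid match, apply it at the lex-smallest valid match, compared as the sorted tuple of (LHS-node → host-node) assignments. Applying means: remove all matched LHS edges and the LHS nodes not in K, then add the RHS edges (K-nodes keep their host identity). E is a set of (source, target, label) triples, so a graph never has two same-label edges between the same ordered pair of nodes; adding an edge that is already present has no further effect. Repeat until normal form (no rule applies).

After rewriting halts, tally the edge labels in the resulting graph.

Answer: p:1 q:1

Derivation:
initial: |V|=10 |E|=8  E = 1-p->0 2-q->0 5-p->5 6-p->2 6-p->6 8-p->8 9-p->0 9-p->9
step 1: apply R0 at {0↦4, 1↦0, 2↦5, 3↦9}  → |V|=7 |E|=5  E = 1-p->0 2-q->0 6-p->2 6-p->6 8-p->8
step 2: apply R0 at {0↦7, 1↦2, 2↦8, 3↦6}  → |V|=4 |E|=2  E = 1-p->0 2-q->0
halt: no rule applies after step 2
NF edges: [(1, 0, 'p'), (2, 0, 'q')]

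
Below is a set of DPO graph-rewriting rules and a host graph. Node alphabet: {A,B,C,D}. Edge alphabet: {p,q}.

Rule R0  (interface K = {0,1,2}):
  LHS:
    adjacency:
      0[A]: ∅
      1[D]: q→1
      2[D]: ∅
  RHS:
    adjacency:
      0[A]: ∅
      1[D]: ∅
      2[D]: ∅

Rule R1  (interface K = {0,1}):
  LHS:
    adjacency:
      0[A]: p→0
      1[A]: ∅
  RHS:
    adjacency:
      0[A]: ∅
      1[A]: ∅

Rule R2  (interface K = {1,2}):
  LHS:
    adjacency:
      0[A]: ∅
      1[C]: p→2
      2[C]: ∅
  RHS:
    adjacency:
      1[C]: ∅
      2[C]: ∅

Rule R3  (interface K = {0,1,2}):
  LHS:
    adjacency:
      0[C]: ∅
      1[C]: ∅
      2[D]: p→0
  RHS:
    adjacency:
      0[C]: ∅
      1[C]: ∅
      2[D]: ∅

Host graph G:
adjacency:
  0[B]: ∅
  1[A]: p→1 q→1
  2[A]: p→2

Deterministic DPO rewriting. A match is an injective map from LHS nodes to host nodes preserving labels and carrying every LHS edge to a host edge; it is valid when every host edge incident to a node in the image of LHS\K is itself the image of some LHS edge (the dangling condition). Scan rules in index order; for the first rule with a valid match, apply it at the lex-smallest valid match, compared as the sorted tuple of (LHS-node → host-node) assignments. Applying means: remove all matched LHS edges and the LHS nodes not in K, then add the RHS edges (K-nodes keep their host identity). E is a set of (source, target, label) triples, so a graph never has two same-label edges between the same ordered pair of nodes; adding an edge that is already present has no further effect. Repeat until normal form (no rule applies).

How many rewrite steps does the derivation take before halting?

Answer: 2

Rewrite trace:
start.  V:3 E:3  edges: 1-p->1 1-q->1 2-p->2
1. fire R1 via {0↦1, 1↦2}  →  V:3 E:2  edges: 1-q->1 2-p->2
2. fire R1 via {0↦2, 1↦1}  →  V:3 E:1  edges: 1-q->1
normal form: no rule applies after step 2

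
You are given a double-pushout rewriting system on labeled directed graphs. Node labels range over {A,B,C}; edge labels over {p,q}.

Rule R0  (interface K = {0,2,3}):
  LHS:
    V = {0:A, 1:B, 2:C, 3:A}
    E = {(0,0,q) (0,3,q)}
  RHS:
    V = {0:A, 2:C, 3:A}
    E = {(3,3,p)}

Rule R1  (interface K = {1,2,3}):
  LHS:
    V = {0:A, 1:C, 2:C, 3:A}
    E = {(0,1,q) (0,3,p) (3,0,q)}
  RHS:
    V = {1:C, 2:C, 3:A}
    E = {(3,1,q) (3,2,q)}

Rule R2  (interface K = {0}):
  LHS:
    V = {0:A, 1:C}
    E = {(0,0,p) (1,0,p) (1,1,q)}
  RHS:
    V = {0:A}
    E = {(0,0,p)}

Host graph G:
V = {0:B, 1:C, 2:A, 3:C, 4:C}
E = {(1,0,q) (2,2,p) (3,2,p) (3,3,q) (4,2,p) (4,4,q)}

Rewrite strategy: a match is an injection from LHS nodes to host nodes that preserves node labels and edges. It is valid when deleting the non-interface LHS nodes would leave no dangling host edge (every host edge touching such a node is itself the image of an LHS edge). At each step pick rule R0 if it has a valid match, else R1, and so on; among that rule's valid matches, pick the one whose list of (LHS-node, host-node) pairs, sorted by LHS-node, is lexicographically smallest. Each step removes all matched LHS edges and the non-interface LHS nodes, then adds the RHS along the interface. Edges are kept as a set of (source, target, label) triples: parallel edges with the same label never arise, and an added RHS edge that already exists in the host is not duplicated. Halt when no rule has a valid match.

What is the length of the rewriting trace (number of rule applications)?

Answer: 2

Steps:
start.  V:5 E:6  edges: 1-q->0 2-p->2 3-p->2 3-q->3 4-p->2 4-q->4
1. fire R2 via {0↦2, 1↦3}  →  V:4 E:4  edges: 1-q->0 2-p->2 4-p->2 4-q->4
2. fire R2 via {0↦2, 1↦4}  →  V:3 E:2  edges: 1-q->0 2-p->2
normal form: no rule applies after step 2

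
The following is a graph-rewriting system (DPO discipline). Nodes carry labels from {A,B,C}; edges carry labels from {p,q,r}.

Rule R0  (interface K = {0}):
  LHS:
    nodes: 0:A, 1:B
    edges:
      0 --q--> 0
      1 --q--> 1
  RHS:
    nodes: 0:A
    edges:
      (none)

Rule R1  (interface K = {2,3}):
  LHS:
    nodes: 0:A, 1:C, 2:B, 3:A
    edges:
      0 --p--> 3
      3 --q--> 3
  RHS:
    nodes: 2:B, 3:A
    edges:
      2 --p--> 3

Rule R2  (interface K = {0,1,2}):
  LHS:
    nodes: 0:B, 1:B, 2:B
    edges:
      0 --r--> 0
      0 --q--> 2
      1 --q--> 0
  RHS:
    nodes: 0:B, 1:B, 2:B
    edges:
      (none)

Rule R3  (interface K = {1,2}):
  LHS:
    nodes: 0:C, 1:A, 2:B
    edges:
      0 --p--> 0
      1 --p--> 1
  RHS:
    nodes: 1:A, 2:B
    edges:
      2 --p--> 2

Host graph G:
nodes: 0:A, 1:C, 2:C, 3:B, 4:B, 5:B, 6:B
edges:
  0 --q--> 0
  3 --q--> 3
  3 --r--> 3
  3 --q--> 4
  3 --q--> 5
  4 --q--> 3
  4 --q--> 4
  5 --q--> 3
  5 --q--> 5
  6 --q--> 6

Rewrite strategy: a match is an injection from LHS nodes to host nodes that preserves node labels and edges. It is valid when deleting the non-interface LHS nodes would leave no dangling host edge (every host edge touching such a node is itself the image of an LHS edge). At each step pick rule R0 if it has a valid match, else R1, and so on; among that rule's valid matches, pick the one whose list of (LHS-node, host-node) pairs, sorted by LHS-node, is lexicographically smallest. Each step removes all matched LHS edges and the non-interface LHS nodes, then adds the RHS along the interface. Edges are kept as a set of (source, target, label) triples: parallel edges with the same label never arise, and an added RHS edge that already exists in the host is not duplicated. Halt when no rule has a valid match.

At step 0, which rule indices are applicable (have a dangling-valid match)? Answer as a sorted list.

R0: 1 valid match — {0↦0, 1↦6}
R1: no valid match — LHS pattern not found
R2: 2 valid matches — {0↦3, 1↦4, 2↦5}, {0↦3, 1↦5, 2↦4}
R3: no valid match — LHS pattern not found

Answer: [R0,R2]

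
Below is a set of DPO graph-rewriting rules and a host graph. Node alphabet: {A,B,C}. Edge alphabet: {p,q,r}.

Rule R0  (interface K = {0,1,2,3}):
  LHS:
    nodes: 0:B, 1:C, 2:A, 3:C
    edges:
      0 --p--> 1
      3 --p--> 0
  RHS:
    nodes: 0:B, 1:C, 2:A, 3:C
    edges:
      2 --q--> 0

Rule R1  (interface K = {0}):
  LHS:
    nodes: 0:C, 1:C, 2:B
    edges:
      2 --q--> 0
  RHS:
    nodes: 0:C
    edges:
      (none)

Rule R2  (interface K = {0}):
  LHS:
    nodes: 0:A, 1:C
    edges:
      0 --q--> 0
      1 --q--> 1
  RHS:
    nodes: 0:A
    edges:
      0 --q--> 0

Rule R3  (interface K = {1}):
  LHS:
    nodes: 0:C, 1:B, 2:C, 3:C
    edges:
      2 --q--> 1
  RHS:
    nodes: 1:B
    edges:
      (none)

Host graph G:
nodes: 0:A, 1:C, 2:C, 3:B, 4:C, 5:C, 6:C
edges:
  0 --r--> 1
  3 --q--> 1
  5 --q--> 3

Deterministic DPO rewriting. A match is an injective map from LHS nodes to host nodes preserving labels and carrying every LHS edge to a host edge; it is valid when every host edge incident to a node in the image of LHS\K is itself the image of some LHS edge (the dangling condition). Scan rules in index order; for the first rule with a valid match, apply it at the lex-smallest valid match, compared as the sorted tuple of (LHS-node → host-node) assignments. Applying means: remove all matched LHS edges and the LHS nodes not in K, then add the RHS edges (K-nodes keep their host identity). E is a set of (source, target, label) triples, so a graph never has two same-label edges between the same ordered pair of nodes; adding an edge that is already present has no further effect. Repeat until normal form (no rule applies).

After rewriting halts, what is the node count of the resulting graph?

Answer: 2

Rewrite trace:
[0] host  ⇒  7 nodes, 3 edges  {0-r->1 3-q->1 5-q->3}
[1] R3 @ {0↦2, 1↦3, 2↦5, 3↦4}  ⇒  4 nodes, 2 edges  {0-r->1 3-q->1}
[2] R1 @ {0↦1, 1↦6, 2↦3}  ⇒  2 nodes, 1 edges  {0-r->1}
halt: no rule applies after step 2
NF nodes: {0:A, 1:C}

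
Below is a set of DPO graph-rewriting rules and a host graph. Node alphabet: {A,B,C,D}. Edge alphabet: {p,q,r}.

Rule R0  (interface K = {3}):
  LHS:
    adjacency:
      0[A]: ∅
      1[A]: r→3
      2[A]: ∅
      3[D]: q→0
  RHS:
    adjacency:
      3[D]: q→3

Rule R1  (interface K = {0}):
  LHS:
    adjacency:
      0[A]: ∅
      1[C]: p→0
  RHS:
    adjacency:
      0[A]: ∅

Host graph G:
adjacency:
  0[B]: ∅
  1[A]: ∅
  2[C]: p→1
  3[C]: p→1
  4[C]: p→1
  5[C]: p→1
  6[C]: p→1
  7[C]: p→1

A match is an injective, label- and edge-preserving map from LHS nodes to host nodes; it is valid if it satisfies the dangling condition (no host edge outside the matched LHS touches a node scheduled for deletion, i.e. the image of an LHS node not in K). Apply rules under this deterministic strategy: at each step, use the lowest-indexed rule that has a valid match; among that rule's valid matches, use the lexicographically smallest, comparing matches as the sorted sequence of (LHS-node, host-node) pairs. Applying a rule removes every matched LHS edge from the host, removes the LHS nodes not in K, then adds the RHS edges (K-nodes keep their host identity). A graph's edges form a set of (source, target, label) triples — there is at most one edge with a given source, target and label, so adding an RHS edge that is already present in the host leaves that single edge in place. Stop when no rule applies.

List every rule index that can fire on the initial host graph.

R0: no valid match — LHS pattern not found
R1: 6 valid matches — {0↦1, 1↦2}, {0↦1, 1↦3}, {0↦1, 1↦4} (+3 more)

Answer: [R1]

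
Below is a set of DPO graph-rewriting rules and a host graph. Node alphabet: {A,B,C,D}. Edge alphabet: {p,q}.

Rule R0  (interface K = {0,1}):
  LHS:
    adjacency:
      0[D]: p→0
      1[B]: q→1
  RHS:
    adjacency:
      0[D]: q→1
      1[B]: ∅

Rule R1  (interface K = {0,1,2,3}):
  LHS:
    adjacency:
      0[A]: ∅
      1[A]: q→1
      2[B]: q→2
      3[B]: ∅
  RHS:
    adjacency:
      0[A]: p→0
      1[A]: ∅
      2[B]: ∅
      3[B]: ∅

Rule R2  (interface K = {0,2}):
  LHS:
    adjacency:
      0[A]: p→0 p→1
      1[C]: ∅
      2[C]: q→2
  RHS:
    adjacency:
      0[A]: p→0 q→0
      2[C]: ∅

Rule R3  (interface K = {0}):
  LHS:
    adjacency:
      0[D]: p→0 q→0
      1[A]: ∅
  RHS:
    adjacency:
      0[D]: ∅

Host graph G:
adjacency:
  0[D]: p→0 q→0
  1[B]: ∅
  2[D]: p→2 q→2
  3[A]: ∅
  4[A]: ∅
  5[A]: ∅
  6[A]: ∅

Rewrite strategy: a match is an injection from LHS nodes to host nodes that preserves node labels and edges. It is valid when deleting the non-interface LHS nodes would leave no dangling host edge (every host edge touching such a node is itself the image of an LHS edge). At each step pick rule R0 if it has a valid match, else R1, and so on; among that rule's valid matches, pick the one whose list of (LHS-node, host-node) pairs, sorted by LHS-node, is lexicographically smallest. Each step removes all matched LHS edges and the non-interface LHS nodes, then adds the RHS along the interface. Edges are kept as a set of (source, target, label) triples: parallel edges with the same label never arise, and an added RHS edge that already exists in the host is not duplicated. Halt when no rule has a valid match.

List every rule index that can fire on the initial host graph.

R0: no valid match — LHS pattern not found
R1: no valid match — LHS pattern not found
R2: no valid match — LHS pattern not found
R3: 8 valid matches — {0↦0, 1↦3}, {0↦0, 1↦4}, {0↦0, 1↦5} (+5 more)

Answer: [R3]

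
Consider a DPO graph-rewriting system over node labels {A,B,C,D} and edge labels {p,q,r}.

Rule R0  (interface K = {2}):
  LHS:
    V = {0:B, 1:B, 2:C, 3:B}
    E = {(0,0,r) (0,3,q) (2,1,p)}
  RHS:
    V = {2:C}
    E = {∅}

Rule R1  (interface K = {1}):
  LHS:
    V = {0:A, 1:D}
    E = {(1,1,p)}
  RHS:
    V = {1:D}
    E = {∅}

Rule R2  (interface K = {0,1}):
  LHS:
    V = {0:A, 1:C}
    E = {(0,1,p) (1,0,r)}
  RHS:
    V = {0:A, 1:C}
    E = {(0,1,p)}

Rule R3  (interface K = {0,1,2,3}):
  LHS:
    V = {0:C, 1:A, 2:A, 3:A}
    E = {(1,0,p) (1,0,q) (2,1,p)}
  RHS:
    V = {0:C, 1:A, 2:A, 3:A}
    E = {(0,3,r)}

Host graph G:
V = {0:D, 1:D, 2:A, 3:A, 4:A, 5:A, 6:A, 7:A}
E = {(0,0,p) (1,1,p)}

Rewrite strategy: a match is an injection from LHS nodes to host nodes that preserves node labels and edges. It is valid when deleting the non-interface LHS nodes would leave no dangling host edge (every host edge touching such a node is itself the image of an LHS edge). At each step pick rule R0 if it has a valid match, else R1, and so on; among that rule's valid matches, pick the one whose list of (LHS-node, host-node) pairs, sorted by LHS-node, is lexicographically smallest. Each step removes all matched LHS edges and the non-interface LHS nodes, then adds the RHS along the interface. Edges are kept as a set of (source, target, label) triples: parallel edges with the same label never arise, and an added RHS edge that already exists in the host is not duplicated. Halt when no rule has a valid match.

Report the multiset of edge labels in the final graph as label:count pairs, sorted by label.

Answer: (no edges)

Derivation:
initial: |V|=8 |E|=2  E = 0-p->0 1-p->1
step 1: apply R1 at {0↦2, 1↦0}  → |V|=7 |E|=1  E = 1-p->1
step 2: apply R1 at {0↦3, 1↦1}  → |V|=6 |E|=0  E = ∅
normal form: no rule applies after step 2
NF edges: []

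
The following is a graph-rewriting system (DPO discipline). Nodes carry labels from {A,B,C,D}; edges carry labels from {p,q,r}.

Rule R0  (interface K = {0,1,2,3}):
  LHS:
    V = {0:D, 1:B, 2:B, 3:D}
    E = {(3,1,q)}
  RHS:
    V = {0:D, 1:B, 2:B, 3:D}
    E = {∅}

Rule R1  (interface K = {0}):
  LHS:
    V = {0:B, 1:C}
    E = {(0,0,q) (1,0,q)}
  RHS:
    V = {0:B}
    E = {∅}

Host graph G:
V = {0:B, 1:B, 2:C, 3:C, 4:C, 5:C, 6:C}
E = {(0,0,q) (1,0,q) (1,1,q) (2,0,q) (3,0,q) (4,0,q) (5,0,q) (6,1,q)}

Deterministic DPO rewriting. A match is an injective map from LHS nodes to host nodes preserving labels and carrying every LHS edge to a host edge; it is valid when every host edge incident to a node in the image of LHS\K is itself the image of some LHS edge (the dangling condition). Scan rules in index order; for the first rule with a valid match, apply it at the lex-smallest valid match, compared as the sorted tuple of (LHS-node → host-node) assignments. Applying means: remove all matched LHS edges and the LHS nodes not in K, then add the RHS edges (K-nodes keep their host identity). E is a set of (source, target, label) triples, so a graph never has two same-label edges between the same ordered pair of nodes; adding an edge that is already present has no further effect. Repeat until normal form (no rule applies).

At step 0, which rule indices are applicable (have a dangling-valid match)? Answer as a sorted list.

R0: no valid match — LHS pattern not found
R1: 5 valid matches — {0↦0, 1↦2}, {0↦0, 1↦3}, {0↦0, 1↦4} (+2 more)

Answer: [R1]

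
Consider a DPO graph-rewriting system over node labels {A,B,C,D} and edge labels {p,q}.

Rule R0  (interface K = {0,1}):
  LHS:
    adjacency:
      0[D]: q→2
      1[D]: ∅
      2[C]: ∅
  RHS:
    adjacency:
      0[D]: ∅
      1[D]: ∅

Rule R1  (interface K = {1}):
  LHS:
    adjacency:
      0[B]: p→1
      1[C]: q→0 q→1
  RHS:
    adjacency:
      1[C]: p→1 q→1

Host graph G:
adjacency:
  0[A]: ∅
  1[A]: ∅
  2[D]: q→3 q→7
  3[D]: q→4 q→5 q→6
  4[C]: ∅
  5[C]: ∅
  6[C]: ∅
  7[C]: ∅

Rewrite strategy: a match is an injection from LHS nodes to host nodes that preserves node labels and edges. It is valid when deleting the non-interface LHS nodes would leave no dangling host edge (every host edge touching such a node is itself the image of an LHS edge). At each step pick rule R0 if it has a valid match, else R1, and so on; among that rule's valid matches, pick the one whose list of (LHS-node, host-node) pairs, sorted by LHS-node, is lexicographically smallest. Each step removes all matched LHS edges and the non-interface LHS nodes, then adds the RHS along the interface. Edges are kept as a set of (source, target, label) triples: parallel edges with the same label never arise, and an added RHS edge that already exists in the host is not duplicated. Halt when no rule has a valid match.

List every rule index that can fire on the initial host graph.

Answer: [R0]

Rewrite trace:
R0: 4 valid matches — {0↦2, 1↦3, 2↦7}, {0↦3, 1↦2, 2↦4}, {0↦3, 1↦2, 2↦5} (+1 more)
R1: no valid match — LHS pattern not found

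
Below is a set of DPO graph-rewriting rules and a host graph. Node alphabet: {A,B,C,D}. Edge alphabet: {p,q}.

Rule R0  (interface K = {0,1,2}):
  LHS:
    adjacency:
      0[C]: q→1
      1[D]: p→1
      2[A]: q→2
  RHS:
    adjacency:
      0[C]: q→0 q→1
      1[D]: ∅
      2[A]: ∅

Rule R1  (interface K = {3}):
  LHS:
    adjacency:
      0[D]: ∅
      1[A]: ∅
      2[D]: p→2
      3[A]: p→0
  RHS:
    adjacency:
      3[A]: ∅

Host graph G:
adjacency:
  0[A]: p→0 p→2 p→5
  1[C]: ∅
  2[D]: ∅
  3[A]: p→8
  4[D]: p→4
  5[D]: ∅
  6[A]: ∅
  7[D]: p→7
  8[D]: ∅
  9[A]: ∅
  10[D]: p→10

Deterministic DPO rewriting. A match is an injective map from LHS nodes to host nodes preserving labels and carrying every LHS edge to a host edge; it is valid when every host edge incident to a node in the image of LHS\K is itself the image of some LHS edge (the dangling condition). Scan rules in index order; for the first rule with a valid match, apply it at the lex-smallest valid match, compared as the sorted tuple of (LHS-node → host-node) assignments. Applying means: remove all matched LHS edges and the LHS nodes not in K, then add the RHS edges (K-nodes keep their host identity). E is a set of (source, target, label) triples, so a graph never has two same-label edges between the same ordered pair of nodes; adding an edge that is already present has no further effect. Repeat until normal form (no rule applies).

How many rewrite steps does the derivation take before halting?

Answer: 2

Steps:
initial: |V|=11 |E|=7  E = 0-p->0 0-p->2 0-p->5 3-p->8 4-p->4 7-p->7 10-p->10
step 1: apply R1 at {0↦2, 1↦6, 2↦4, 3↦0}  → |V|=8 |E|=5  E = 0-p->0 0-p->5 3-p->8 7-p->7 10-p->10
step 2: apply R1 at {0↦5, 1↦9, 2↦7, 3↦0}  → |V|=5 |E|=3  E = 0-p->0 3-p->8 10-p->10
halt: no rule applies after step 2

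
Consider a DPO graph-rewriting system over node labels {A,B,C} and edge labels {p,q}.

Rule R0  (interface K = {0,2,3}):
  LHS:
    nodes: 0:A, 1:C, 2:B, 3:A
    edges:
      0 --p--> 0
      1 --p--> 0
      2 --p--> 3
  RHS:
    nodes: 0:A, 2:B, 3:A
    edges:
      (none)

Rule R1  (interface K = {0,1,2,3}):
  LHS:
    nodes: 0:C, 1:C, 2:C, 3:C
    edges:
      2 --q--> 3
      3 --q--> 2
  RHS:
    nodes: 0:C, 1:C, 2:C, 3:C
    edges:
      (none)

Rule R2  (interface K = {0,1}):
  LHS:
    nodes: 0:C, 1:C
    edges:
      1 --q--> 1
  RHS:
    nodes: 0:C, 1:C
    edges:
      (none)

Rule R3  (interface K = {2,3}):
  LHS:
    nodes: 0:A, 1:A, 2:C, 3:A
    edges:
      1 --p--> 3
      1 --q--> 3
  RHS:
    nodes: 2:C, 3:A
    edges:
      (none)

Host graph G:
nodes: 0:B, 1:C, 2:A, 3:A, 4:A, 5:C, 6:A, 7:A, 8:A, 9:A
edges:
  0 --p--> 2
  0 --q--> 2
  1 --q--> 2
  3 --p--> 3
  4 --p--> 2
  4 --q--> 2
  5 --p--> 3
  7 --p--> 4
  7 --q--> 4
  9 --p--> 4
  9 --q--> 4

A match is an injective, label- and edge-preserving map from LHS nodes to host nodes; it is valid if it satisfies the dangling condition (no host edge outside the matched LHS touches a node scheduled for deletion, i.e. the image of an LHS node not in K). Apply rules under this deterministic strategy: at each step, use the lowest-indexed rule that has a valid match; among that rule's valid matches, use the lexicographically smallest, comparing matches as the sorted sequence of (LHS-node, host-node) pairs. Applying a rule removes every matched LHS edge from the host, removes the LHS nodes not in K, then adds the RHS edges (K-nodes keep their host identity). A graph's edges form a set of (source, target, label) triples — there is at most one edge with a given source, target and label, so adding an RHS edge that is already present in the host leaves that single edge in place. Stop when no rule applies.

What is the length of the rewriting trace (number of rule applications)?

[0] host  ⇒  10 nodes, 11 edges  {0-p->2 0-q->2 1-q->2 3-p->3 4-p->2 4-q->2 5-p->3 7-p->4 7-q->4 9-p->4 9-q->4}
[1] R0 @ {0↦3, 1↦5, 2↦0, 3↦2}  ⇒  9 nodes, 8 edges  {0-q->2 1-q->2 4-p->2 4-q->2 7-p->4 7-q->4 9-p->4 9-q->4}
[2] R3 @ {0↦3, 1↦7, 2↦1, 3↦4}  ⇒  7 nodes, 6 edges  {0-q->2 1-q->2 4-p->2 4-q->2 9-p->4 9-q->4}
[3] R3 @ {0↦6, 1↦9, 2↦1, 3↦4}  ⇒  5 nodes, 4 edges  {0-q->2 1-q->2 4-p->2 4-q->2}
[4] R3 @ {0↦8, 1↦4, 2↦1, 3↦2}  ⇒  3 nodes, 2 edges  {0-q->2 1-q->2}
halt: no rule applies after step 4

Answer: 4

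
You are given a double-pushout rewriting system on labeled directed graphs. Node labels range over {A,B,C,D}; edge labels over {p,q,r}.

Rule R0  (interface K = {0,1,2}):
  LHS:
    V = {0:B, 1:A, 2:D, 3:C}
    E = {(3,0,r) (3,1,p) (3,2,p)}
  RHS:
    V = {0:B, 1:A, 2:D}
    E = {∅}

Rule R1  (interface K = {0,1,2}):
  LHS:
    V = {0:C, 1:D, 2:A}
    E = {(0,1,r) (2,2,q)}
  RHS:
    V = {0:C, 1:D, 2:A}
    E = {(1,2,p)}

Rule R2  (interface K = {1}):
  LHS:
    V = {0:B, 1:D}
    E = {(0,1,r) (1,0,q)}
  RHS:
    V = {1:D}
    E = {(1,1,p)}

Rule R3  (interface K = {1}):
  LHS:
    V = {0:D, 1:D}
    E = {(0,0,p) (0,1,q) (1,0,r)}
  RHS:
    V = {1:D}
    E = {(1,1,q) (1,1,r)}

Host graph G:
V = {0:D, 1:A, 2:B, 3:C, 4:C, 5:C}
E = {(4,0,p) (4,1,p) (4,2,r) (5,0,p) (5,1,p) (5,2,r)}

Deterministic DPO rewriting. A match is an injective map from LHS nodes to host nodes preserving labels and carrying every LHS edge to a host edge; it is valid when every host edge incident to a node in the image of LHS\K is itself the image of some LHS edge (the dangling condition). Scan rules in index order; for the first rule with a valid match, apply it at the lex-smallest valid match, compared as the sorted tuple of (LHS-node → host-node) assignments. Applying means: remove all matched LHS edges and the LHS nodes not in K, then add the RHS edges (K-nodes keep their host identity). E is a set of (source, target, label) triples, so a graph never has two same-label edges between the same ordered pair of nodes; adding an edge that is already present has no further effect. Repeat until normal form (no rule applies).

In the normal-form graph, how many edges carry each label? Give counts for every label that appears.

start.  V:6 E:6  edges: 4-p->0 4-p->1 4-r->2 5-p->0 5-p->1 5-r->2
1. fire R0 via {0↦2, 1↦1, 2↦0, 3↦4}  →  V:5 E:3  edges: 5-p->0 5-p->1 5-r->2
2. fire R0 via {0↦2, 1↦1, 2↦0, 3↦5}  →  V:4 E:0  edges: ∅
halt: no rule applies after step 2
NF edges: []

Answer: (no edges)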